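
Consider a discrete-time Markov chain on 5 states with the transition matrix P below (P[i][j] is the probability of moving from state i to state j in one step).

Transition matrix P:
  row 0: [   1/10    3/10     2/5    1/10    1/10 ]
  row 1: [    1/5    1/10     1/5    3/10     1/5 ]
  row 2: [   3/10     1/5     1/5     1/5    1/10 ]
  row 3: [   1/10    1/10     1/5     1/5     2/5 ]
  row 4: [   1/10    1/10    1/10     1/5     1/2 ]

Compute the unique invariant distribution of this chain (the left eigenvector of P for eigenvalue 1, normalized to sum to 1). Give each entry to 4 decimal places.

π = [0.1555, 0.1513, 0.2019, 0.1996, 0.2917]

Balance equations π_j = Σ_i π_i·P[i][j]:
  π_0 = 1/10·π_0 + 1/5·π_1 + 3/10·π_2 + 1/10·π_3 + 1/10·π_4
  π_1 = 3/10·π_0 + 1/10·π_1 + 1/5·π_2 + 1/10·π_3 + 1/10·π_4
  π_2 = 2/5·π_0 + 1/5·π_1 + 1/5·π_2 + 1/5·π_3 + 1/10·π_4
  π_3 = 1/10·π_0 + 3/10·π_1 + 1/5·π_2 + 1/5·π_3 + 1/5·π_4
  normalize: π_0 + π_1 + π_2 + π_3 + π_4 = 1
Solving the linear system gives exactly π = [179/1151, 1219/8057, 1627/8057, 1608/8057, 2350/8057].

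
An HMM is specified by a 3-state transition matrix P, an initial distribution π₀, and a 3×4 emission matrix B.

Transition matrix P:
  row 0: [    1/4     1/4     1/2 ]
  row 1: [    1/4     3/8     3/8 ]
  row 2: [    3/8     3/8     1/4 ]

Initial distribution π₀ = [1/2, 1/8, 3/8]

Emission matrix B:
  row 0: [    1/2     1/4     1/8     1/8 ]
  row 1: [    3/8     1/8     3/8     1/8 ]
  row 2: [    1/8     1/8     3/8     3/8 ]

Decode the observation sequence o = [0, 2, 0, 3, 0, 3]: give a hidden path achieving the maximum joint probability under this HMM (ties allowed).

path = [0, 2, 0, 2, 0, 2]

t=0: δ = [2.500e-01, 4.688e-02, 4.688e-02]  (obs o_0=0)
t=1: δ = [7.812e-03, 2.344e-02, 4.688e-02]  ψ = [0, 0, 0]  (obs o_1=2)
t=2: δ = [8.789e-03, 6.592e-03, 1.465e-03]  ψ = [2, 2, 2]  (obs o_2=0)
t=3: δ = [2.747e-04, 3.090e-04, 1.648e-03]  ψ = [0, 1, 0]  (obs o_3=3)
t=4: δ = [3.090e-04, 2.317e-04, 5.150e-05]  ψ = [2, 2, 2]  (obs o_4=0)
t=5: δ = [9.656e-06, 1.086e-05, 5.794e-05]  ψ = [0, 1, 0]  (obs o_5=3)
backtrack: best end state = 2; path = [0, 2, 0, 2, 0, 2]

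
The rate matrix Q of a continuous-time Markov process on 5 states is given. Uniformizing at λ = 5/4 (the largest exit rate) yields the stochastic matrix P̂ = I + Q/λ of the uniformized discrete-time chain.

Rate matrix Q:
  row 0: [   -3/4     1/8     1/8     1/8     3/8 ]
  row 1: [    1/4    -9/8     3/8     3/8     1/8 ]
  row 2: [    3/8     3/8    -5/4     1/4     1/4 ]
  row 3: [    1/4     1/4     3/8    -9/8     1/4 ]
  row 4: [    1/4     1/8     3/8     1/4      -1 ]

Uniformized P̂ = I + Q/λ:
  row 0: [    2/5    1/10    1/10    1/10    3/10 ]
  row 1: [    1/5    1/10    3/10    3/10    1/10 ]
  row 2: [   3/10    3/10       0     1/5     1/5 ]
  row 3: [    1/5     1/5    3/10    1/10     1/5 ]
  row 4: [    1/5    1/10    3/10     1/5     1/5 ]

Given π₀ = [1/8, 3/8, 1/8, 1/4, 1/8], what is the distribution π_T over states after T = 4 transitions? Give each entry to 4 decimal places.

π = [0.2736, 0.1555, 0.1881, 0.1709, 0.2119]

t=0: π = [0.1250, 0.3750, 0.1250, 0.2500, 0.1250]
t=1: π = [0.2375, 0.1500, 0.2375, 0.2000, 0.1750]
t=2: π = [0.2713, 0.1675, 0.1813, 0.1713, 0.2088]
t=3: π = [0.2724, 0.1534, 0.1914, 0.1725, 0.2104]
t=4: π = [0.2736, 0.1555, 0.1881, 0.1709, 0.2119]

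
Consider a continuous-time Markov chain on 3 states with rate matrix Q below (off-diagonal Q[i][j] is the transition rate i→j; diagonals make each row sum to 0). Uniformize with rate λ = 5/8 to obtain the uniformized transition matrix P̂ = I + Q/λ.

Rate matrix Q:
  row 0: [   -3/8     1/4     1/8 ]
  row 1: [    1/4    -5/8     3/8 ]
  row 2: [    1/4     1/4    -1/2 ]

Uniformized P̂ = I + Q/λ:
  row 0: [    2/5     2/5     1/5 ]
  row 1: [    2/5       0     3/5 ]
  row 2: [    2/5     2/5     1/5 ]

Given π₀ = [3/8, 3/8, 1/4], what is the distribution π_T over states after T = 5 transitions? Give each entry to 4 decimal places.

t=0: π = [0.3750, 0.3750, 0.2500]
t=1: π = [0.4000, 0.2500, 0.3500]
t=2: π = [0.4000, 0.3000, 0.3000]
t=3: π = [0.4000, 0.2800, 0.3200]
t=4: π = [0.4000, 0.2880, 0.3120]
t=5: π = [0.4000, 0.2848, 0.3152]

π = [0.4000, 0.2848, 0.3152]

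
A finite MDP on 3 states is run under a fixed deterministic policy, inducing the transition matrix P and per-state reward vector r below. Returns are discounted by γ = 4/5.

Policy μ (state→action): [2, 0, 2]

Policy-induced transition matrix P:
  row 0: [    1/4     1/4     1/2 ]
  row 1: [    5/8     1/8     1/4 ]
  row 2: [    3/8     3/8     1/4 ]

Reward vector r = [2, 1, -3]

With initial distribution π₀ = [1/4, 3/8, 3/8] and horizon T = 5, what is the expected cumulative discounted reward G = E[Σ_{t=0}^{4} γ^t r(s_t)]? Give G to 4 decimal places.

G = -0.1305

t=0: π = [0.2500, 0.3750, 0.3750], E[r] = -0.2500, γ^t·E[r] = -0.250000, running G = -0.250000
t=1: π = [0.4375, 0.2500, 0.3125], E[r] = 0.1875, γ^t·E[r] = 0.150000, running G = -0.100000
t=2: π = [0.3828, 0.2578, 0.3594], E[r] = -0.0547, γ^t·E[r] = -0.035000, running G = -0.135000
t=3: π = [0.3916, 0.2627, 0.3457], E[r] = 0.0088, γ^t·E[r] = 0.004500, running G = -0.130500
t=4: π = [0.3917, 0.2604, 0.3479], E[r] = 0.0001, γ^t·E[r] = 0.000050, running G = -0.130450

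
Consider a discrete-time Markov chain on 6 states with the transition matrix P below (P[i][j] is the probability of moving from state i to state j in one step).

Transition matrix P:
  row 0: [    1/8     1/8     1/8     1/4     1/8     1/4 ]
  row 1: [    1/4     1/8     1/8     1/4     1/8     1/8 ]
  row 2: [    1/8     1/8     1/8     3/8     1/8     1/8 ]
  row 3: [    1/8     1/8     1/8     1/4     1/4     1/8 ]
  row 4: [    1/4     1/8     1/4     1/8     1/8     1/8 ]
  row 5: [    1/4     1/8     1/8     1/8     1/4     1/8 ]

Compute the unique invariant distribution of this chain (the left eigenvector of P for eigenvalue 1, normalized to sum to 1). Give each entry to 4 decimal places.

Balance equations π_j = Σ_i π_i·P[i][j]:
  π_0 = 1/8·π_0 + 1/4·π_1 + 1/8·π_2 + 1/8·π_3 + 1/4·π_4 + 1/4·π_5
  π_1 = 1/8·π_0 + 1/8·π_1 + 1/8·π_2 + 1/8·π_3 + 1/8·π_4 + 1/8·π_5
  π_2 = 1/8·π_0 + 1/8·π_1 + 1/8·π_2 + 1/8·π_3 + 1/4·π_4 + 1/8·π_5
  π_3 = 1/4·π_0 + 1/4·π_1 + 3/8·π_2 + 1/4·π_3 + 1/8·π_4 + 1/8·π_5
  π_4 = 1/8·π_0 + 1/8·π_1 + 1/8·π_2 + 1/4·π_3 + 1/8·π_4 + 1/4·π_5
  normalize: π_0 + π_1 + π_2 + π_3 + π_4 + π_5 = 1
Solving the linear system gives exactly π = [842/4663, 1/8, 5465/37304, 8519/37304, 802/4663, 5505/37304].

π = [0.1806, 0.1250, 0.1465, 0.2284, 0.1720, 0.1476]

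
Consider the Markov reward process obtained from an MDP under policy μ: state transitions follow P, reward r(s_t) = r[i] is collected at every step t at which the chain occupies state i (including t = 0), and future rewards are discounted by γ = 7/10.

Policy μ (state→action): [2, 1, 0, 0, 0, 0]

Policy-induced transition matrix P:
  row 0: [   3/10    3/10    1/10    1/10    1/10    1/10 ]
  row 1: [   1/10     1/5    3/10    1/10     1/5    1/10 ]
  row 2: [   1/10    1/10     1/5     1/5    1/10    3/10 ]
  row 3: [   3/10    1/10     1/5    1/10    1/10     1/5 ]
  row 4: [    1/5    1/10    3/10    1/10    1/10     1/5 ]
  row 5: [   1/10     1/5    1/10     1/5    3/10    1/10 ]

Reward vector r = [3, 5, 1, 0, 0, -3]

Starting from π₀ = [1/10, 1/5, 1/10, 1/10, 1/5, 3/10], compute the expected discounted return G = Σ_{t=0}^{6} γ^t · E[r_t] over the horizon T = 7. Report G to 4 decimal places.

G = 2.6971

t=0: π = [0.1000, 0.2000, 0.1000, 0.1000, 0.2000, 0.3000], E[r] = 0.5000, γ^t·E[r] = 0.500000, running G = 0.500000
t=1: π = [0.1600, 0.1700, 0.2000, 0.1400, 0.1800, 0.1500], E[r] = 1.0800, γ^t·E[r] = 0.756000, running G = 1.256000
t=2: π = [0.1780, 0.1640, 0.2040, 0.1350, 0.1470, 0.1720], E[r] = 1.0420, γ^t·E[r] = 0.510580, running G = 1.766580
t=3: π = [0.1773, 0.1692, 0.1961, 0.1376, 0.1508, 0.1690], E[r] = 1.0670, γ^t·E[r] = 0.365981, running G = 2.132561
t=4: π = [0.1781, 0.1693, 0.1974, 0.1365, 0.1507, 0.1681], E[r] = 1.0738, γ^t·E[r] = 0.257812, running G = 2.390373
t=5: π = [0.1780, 0.1693, 0.1974, 0.1365, 0.1505, 0.1682], E[r] = 1.0735, γ^t·E[r] = 0.180421, running G = 2.570794
t=6: π = [0.1780, 0.1694, 0.1974, 0.1366, 0.1506, 0.1682], E[r] = 1.0734, γ^t·E[r] = 0.126290, running G = 2.697084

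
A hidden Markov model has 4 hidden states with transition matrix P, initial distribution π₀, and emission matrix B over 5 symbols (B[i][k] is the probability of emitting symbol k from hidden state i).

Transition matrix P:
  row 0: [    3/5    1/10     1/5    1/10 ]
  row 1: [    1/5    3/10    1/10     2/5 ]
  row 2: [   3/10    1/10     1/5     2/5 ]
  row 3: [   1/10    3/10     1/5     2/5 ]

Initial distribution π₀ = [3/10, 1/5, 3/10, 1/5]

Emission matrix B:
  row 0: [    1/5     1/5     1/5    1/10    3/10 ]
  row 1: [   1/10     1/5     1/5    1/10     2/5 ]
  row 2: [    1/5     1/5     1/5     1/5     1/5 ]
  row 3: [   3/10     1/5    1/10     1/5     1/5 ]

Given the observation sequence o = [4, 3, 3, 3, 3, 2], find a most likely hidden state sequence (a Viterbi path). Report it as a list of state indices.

path = [1, 3, 3, 3, 3, 1]

t=0: δ = [9.000e-02, 8.000e-02, 6.000e-02, 4.000e-02]  (obs o_0=4)
t=1: δ = [5.400e-03, 2.400e-03, 3.600e-03, 6.400e-03]  ψ = [0, 1, 0, 1]  (obs o_1=3)
t=2: δ = [3.240e-04, 1.920e-04, 2.560e-04, 5.120e-04]  ψ = [0, 3, 3, 3]  (obs o_2=3)
t=3: δ = [1.944e-05, 1.536e-05, 2.048e-05, 4.096e-05]  ψ = [0, 3, 3, 3]  (obs o_3=3)
t=4: δ = [1.166e-06, 1.229e-06, 1.638e-06, 3.277e-06]  ψ = [0, 3, 3, 3]  (obs o_4=3)
t=5: δ = [1.400e-07, 1.966e-07, 1.311e-07, 1.311e-07]  ψ = [0, 3, 3, 3]  (obs o_5=2)
backtrack: best end state = 1; path = [1, 3, 3, 3, 3, 1]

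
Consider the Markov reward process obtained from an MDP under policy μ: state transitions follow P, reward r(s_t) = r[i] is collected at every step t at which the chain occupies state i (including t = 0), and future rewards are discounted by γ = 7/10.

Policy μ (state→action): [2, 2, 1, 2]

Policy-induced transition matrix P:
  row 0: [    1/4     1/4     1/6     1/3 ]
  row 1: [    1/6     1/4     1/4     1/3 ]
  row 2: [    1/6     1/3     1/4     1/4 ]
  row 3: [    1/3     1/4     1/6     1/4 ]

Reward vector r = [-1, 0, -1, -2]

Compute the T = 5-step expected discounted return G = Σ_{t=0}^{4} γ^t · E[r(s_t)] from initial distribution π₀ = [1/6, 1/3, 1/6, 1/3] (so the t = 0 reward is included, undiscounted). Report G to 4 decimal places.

t=0: π = [0.1667, 0.3333, 0.1667, 0.3333], E[r] = -1.0000, γ^t·E[r] = -1.000000, running G = -1.000000
t=1: π = [0.2361, 0.2639, 0.2083, 0.2917], E[r] = -1.0278, γ^t·E[r] = -0.719444, running G = -1.719444
t=2: π = [0.2350, 0.2674, 0.2060, 0.2917], E[r] = -1.0243, γ^t·E[r] = -0.501910, running G = -2.221354
t=3: π = [0.2349, 0.2672, 0.2061, 0.2919], E[r] = -1.0247, γ^t·E[r] = -0.351469, running G = -2.572823
t=4: π = [0.2349, 0.2672, 0.2061, 0.2918], E[r] = -1.0247, γ^t·E[r] = -0.246021, running G = -2.818844

G = -2.8188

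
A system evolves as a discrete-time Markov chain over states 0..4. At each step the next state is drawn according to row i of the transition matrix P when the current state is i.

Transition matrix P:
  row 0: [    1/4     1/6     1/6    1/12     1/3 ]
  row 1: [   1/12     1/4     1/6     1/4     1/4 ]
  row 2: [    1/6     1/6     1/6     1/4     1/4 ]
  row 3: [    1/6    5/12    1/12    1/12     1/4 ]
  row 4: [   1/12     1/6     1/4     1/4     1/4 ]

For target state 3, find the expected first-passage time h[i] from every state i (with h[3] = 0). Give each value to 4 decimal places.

First-step conditioning: h[3] = 0; for i ≠ 3, h[i] = 1 + Σ_k P[i][k]·h[k].
  h[0] = 1 + 1/4·h[0] + 1/6·h[1] + 1/6·h[2] + 1/3·h[4]
  h[1] = 1 + 1/12·h[0] + 1/4·h[1] + 1/6·h[2] + 1/4·h[4]
  h[2] = 1 + 1/6·h[0] + 1/6·h[1] + 1/6·h[2] + 1/4·h[4]
  h[4] = 1 + 1/12·h[0] + 1/6·h[1] + 1/4·h[2] + 1/4·h[4]
Solving the 4×4 linear system over states ≠ 3 gives exactly h = [6908/1325, 5756/1325, 5852/1325, 0, 5764/1325] (h[3] = 0 is the target).

h = [5.2136, 4.3442, 4.4166, 0.0000, 4.3502]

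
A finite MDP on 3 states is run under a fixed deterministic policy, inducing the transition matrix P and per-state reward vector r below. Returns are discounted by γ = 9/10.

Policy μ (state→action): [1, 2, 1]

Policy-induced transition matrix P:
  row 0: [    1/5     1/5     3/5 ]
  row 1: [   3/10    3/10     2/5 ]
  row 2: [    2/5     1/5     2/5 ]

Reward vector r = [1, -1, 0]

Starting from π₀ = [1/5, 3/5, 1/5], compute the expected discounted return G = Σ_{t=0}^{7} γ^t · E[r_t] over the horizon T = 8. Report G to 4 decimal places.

G = -0.0168

t=0: π = [0.2000, 0.6000, 0.2000], E[r] = -0.4000, γ^t·E[r] = -0.400000, running G = -0.400000
t=1: π = [0.3000, 0.2600, 0.4400], E[r] = 0.0400, γ^t·E[r] = 0.036000, running G = -0.364000
t=2: π = [0.3140, 0.2260, 0.4600], E[r] = 0.0880, γ^t·E[r] = 0.071280, running G = -0.292720
t=3: π = [0.3146, 0.2226, 0.4628], E[r] = 0.0920, γ^t·E[r] = 0.067068, running G = -0.225652
t=4: π = [0.3148, 0.2223, 0.4629], E[r] = 0.0926, γ^t·E[r] = 0.060729, running G = -0.164923
t=5: π = [0.3148, 0.2222, 0.4630], E[r] = 0.0926, γ^t·E[r] = 0.054670, running G = -0.110253
t=6: π = [0.3148, 0.2222, 0.4630], E[r] = 0.0926, γ^t·E[r] = 0.049208, running G = -0.061046
t=7: π = [0.3148, 0.2222, 0.4630], E[r] = 0.0926, γ^t·E[r] = 0.044287, running G = -0.016759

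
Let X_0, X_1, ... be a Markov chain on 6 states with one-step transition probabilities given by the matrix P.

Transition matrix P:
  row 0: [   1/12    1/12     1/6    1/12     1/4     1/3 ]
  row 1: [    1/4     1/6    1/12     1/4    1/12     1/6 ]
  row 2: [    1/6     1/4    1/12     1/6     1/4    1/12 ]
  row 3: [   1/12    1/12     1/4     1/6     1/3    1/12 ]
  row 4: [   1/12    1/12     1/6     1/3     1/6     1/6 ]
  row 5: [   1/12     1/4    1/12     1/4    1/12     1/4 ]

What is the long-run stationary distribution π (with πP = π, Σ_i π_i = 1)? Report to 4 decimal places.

π = [0.1202, 0.1485, 0.1459, 0.2163, 0.1983, 0.1708]

Balance equations π_j = Σ_i π_i·P[i][j]:
  π_0 = 1/12·π_0 + 1/4·π_1 + 1/6·π_2 + 1/12·π_3 + 1/12·π_4 + 1/12·π_5
  π_1 = 1/12·π_0 + 1/6·π_1 + 1/4·π_2 + 1/12·π_3 + 1/12·π_4 + 1/4·π_5
  π_2 = 1/6·π_0 + 1/12·π_1 + 1/12·π_2 + 1/4·π_3 + 1/6·π_4 + 1/12·π_5
  π_3 = 1/12·π_0 + 1/4·π_1 + 1/6·π_2 + 1/6·π_3 + 1/3·π_4 + 1/4·π_5
  π_4 = 1/4·π_0 + 1/12·π_1 + 1/4·π_2 + 1/3·π_3 + 1/6·π_4 + 1/12·π_5
  normalize: π_0 + π_1 + π_2 + π_3 + π_4 + π_5 = 1
Solving the linear system gives exactly π = [32043/266488, 19785/133244, 4861/33311, 57641/266488, 52843/266488, 45503/266488].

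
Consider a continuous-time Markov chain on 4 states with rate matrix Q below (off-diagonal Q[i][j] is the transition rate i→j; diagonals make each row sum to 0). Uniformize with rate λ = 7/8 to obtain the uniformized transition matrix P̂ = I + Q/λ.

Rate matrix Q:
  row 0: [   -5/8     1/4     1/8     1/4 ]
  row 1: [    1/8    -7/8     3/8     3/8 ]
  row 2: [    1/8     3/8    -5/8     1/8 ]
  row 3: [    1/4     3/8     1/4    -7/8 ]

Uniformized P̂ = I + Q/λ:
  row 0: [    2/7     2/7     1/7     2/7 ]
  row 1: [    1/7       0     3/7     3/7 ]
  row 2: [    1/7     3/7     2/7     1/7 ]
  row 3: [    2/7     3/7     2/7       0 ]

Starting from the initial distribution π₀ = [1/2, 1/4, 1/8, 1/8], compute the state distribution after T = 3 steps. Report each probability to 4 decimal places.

π = [0.2034, 0.2744, 0.2963, 0.2259]

t=0: π = [0.5000, 0.2500, 0.1250, 0.1250]
t=1: π = [0.2321, 0.2500, 0.2500, 0.2679]
t=2: π = [0.2143, 0.2883, 0.2883, 0.2092]
t=3: π = [0.2034, 0.2744, 0.2963, 0.2259]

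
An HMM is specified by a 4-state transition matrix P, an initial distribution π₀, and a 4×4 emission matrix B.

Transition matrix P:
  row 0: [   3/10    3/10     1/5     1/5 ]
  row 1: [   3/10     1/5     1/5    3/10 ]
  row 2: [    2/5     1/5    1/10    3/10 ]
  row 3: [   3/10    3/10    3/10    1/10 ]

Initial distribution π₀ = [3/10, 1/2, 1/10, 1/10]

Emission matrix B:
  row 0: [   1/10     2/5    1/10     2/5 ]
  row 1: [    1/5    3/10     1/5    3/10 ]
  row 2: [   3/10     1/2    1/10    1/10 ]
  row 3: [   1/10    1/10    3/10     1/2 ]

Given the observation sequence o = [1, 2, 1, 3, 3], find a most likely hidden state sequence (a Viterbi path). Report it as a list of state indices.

path = [1, 3, 2, 0, 0]

t=0: δ = [1.200e-01, 1.500e-01, 5.000e-02, 1.000e-02]  (obs o_0=1)
t=1: δ = [4.500e-03, 7.200e-03, 3.000e-03, 1.350e-02]  ψ = [1, 0, 1, 1]  (obs o_1=2)
t=2: δ = [1.620e-03, 1.215e-03, 2.025e-03, 2.160e-04]  ψ = [3, 3, 3, 1]  (obs o_2=1)
t=3: δ = [3.240e-04, 1.458e-04, 3.240e-05, 3.037e-04]  ψ = [2, 0, 0, 2]  (obs o_3=3)
t=4: δ = [3.888e-05, 2.916e-05, 9.112e-06, 3.240e-05]  ψ = [0, 0, 3, 0]  (obs o_4=3)
backtrack: best end state = 0; path = [1, 3, 2, 0, 0]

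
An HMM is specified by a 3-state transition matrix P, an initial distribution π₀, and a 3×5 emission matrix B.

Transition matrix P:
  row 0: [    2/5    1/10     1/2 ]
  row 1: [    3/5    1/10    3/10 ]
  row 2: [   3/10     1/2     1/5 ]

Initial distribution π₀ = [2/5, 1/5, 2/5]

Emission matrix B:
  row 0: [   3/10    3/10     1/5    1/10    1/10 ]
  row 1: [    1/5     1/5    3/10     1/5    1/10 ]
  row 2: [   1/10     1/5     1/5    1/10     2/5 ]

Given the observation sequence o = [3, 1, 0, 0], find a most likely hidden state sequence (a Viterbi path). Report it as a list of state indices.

path = [1, 0, 0, 0]

t=0: δ = [4.000e-02, 4.000e-02, 4.000e-02]  (obs o_0=3)
t=1: δ = [7.200e-03, 4.000e-03, 4.000e-03]  ψ = [1, 2, 0]  (obs o_1=1)
t=2: δ = [8.640e-04, 4.000e-04, 3.600e-04]  ψ = [0, 2, 0]  (obs o_2=0)
t=3: δ = [1.037e-04, 3.600e-05, 4.320e-05]  ψ = [0, 2, 0]  (obs o_3=0)
backtrack: best end state = 0; path = [1, 0, 0, 0]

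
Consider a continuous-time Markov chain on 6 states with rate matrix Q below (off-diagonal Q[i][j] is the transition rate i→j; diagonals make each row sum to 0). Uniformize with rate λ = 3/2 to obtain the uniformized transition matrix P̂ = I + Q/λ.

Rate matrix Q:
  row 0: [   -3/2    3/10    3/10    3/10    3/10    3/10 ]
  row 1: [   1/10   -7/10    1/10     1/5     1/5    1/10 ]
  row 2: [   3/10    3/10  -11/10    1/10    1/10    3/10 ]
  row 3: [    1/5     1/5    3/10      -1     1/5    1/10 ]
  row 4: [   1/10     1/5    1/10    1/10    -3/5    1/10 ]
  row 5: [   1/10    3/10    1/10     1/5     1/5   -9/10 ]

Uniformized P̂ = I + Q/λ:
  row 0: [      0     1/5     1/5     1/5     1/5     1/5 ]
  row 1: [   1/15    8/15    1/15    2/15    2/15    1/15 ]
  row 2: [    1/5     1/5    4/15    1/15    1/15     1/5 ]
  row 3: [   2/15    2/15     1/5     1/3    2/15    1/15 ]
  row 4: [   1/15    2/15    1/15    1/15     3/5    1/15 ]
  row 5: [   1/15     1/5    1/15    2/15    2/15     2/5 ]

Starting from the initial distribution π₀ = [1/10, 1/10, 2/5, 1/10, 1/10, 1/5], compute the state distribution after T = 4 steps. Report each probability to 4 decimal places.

π = [0.0871, 0.2624, 0.1228, 0.1450, 0.2363, 0.1464]

t=0: π = [0.1000, 0.1000, 0.4000, 0.1000, 0.1000, 0.2000]
t=1: π = [0.1200, 0.2200, 0.1733, 0.1267, 0.1600, 0.2000]
t=2: π = [0.0902, 0.2542, 0.1342, 0.1444, 0.2044, 0.1724]
t=3: π = [0.0882, 0.2615, 0.1248, 0.1457, 0.2258, 0.1541]
t=4: π = [0.0871, 0.2624, 0.1228, 0.1450, 0.2363, 0.1464]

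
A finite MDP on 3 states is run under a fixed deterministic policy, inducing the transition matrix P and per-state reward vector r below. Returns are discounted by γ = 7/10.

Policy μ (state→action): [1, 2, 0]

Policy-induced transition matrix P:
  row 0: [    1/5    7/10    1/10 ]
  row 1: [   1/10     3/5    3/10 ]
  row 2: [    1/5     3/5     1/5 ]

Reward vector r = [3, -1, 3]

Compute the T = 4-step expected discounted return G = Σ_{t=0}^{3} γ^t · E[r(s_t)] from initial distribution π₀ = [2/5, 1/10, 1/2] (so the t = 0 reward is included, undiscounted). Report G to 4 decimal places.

G = 3.3519

t=0: π = [0.4000, 0.1000, 0.5000], E[r] = 2.6000, γ^t·E[r] = 2.600000, running G = 2.600000
t=1: π = [0.1900, 0.6400, 0.1700], E[r] = 0.4400, γ^t·E[r] = 0.308000, running G = 2.908000
t=2: π = [0.1360, 0.6190, 0.2450], E[r] = 0.5240, γ^t·E[r] = 0.256760, running G = 3.164760
t=3: π = [0.1381, 0.6136, 0.2483], E[r] = 0.5456, γ^t·E[r] = 0.187141, running G = 3.351901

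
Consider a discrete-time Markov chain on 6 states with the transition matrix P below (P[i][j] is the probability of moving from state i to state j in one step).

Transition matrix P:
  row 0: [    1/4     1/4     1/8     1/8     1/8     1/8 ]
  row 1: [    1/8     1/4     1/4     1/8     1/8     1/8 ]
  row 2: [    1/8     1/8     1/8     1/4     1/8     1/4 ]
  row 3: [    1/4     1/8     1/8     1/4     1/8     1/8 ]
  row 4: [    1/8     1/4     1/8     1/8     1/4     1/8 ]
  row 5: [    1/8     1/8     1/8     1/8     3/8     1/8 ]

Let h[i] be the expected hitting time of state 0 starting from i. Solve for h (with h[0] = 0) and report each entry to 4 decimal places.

First-step conditioning: h[0] = 0; for i ≠ 0, h[i] = 1 + Σ_k P[i][k]·h[k].
  h[1] = 1 + 1/4·h[1] + 1/4·h[2] + 1/8·h[3] + 1/8·h[4] + 1/8·h[5]
  h[2] = 1 + 1/8·h[1] + 1/8·h[2] + 1/4·h[3] + 1/8·h[4] + 1/4·h[5]
  h[3] = 1 + 1/8·h[1] + 1/8·h[2] + 1/4·h[3] + 1/8·h[4] + 1/8·h[5]
  h[4] = 1 + 1/4·h[1] + 1/8·h[2] + 1/8·h[3] + 1/4·h[4] + 1/8·h[5]
  h[5] = 1 + 1/8·h[1] + 1/8·h[2] + 1/8·h[3] + 3/8·h[4] + 1/8·h[5]
Solving the 5×5 linear system over states ≠ 0 gives exactly h = [0, 29176/4255, 28728/4255, 25072/4255, 5848/851, 29248/4255] (h[0] = 0 is the target).

h = [0.0000, 6.8569, 6.7516, 5.8924, 6.8719, 6.8738]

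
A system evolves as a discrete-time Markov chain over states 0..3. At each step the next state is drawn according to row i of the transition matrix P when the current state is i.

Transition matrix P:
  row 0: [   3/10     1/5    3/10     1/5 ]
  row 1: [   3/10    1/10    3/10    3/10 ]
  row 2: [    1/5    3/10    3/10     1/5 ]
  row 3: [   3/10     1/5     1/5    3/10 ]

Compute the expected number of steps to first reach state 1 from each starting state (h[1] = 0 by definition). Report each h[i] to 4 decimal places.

First-step conditioning: h[1] = 0; for i ≠ 1, h[i] = 1 + Σ_k P[i][k]·h[k].
  h[0] = 1 + 3/10·h[0] + 3/10·h[2] + 1/5·h[3]
  h[2] = 1 + 1/5·h[0] + 3/10·h[2] + 1/5·h[3]
  h[3] = 1 + 3/10·h[0] + 1/5·h[2] + 3/10·h[3]
Solving the 3×3 linear system over states ≠ 1 gives exactly h = [180/41, 0, 162/41, 182/41] (h[1] = 0 is the target).

h = [4.3902, 0.0000, 3.9512, 4.4390]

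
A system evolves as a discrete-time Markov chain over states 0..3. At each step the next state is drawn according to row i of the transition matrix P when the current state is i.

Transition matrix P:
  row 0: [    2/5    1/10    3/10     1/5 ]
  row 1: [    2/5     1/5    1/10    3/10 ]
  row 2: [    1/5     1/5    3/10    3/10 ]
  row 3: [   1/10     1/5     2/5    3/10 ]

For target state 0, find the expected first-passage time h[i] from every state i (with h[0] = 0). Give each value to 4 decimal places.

First-step conditioning: h[0] = 0; for i ≠ 0, h[i] = 1 + Σ_k P[i][k]·h[k].
  h[1] = 1 + 1/5·h[1] + 1/10·h[2] + 3/10·h[3]
  h[2] = 1 + 1/5·h[1] + 3/10·h[2] + 3/10·h[3]
  h[3] = 1 + 1/5·h[1] + 2/5·h[2] + 3/10·h[3]
Solving the 3×3 linear system over states ≠ 0 gives exactly h = [0, 80/21, 100/21, 110/21] (h[0] = 0 is the target).

h = [0.0000, 3.8095, 4.7619, 5.2381]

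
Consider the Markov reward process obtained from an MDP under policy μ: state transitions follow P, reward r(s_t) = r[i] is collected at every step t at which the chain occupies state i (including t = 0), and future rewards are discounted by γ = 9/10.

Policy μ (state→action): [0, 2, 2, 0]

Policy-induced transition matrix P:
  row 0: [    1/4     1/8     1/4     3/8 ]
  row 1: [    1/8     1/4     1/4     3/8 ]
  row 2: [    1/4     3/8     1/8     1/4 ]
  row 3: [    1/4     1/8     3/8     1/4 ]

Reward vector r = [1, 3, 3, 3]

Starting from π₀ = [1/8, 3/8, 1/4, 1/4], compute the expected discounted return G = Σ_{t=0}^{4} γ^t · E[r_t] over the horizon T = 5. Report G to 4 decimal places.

G = 10.6946

t=0: π = [0.1250, 0.3750, 0.2500, 0.2500], E[r] = 2.7500, γ^t·E[r] = 2.750000, running G = 2.750000
t=1: π = [0.2031, 0.2344, 0.2500, 0.3125], E[r] = 2.5938, γ^t·E[r] = 2.334375, running G = 5.084375
t=2: π = [0.2207, 0.2168, 0.2578, 0.3047], E[r] = 2.5586, γ^t·E[r] = 2.072461, running G = 7.156836
t=3: π = [0.2229, 0.2166, 0.2559, 0.3047], E[r] = 2.5542, γ^t·E[r] = 1.862011, running G = 9.018847
t=4: π = [0.2229, 0.2160, 0.2561, 0.3049], E[r] = 2.5541, γ^t·E[r] = 1.675770, running G = 10.694617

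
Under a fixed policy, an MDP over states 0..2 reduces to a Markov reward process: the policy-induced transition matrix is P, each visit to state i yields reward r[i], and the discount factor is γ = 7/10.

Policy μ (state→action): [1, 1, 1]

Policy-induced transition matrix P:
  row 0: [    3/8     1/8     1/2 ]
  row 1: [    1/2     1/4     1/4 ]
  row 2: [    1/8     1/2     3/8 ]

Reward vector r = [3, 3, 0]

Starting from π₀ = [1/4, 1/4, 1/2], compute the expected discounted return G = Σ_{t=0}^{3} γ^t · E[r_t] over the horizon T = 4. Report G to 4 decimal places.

t=0: π = [0.2500, 0.2500, 0.5000], E[r] = 1.5000, γ^t·E[r] = 1.500000, running G = 1.500000
t=1: π = [0.2813, 0.3438, 0.3750], E[r] = 1.8750, γ^t·E[r] = 1.312500, running G = 2.812500
t=2: π = [0.3242, 0.3086, 0.3672], E[r] = 1.8984, γ^t·E[r] = 0.930234, running G = 3.742734
t=3: π = [0.3218, 0.3013, 0.3770], E[r] = 1.8691, γ^t·E[r] = 0.641115, running G = 4.383850

G = 4.3838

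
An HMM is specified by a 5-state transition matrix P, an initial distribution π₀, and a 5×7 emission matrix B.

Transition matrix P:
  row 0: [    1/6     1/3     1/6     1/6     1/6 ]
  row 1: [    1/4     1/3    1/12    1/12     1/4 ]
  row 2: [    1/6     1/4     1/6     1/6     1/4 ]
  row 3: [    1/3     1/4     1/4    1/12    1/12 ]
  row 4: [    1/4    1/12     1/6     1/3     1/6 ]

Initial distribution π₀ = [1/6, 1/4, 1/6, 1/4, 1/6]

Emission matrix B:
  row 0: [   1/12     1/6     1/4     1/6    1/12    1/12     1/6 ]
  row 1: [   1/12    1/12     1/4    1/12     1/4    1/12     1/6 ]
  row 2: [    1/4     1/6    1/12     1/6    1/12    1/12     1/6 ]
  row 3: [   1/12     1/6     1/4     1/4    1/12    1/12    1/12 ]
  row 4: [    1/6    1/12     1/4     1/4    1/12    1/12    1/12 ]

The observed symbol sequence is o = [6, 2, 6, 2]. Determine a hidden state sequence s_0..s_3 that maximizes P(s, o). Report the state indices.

path = [1, 1, 1, 1]

t=0: δ = [2.778e-02, 4.167e-02, 2.778e-02, 2.083e-02, 1.389e-02]  (obs o_0=6)
t=1: δ = [2.604e-03, 3.472e-03, 4.340e-04, 1.157e-03, 2.604e-03]  ψ = [1, 1, 3, 0, 1]  (obs o_1=2)
t=2: δ = [1.447e-04, 1.929e-04, 7.234e-05, 7.234e-05, 7.234e-05]  ψ = [1, 1, 0, 4, 1]  (obs o_2=6)
t=3: δ = [1.206e-05, 1.608e-05, 2.009e-06, 6.028e-06, 1.206e-05]  ψ = [1, 1, 0, 0, 1]  (obs o_3=2)
backtrack: best end state = 1; path = [1, 1, 1, 1]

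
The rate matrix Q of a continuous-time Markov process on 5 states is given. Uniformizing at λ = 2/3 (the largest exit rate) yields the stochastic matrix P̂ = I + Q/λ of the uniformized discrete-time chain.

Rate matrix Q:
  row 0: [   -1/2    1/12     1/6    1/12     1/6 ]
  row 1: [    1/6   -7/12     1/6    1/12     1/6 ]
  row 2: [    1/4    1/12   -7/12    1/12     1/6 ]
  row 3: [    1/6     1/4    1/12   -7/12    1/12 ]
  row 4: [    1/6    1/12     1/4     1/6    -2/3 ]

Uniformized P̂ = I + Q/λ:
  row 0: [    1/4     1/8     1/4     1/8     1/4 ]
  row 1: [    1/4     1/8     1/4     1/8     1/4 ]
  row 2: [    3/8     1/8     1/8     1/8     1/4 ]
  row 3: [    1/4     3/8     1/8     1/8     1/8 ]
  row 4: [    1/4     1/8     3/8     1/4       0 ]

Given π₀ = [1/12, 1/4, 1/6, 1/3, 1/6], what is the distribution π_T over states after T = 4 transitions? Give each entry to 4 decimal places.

t=0: π = [0.0833, 0.2500, 0.1667, 0.3333, 0.1667]
t=1: π = [0.2708, 0.2083, 0.2083, 0.1458, 0.1667]
t=2: π = [0.2760, 0.1615, 0.2266, 0.1458, 0.1901]
t=3: π = [0.2783, 0.1615, 0.2272, 0.1488, 0.1842]
t=4: π = [0.2784, 0.1622, 0.2260, 0.1480, 0.1853]

π = [0.2784, 0.1622, 0.2260, 0.1480, 0.1853]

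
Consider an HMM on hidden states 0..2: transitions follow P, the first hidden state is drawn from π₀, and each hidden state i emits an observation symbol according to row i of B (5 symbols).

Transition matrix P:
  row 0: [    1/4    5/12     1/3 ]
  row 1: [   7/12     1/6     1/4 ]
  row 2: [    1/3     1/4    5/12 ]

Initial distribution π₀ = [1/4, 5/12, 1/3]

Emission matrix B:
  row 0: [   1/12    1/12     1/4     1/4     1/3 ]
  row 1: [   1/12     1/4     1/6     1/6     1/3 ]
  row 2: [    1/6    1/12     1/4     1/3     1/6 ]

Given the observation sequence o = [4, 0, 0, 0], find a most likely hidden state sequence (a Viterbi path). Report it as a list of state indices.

t=0: δ = [8.333e-02, 1.389e-01, 5.556e-02]  (obs o_0=4)
t=1: δ = [6.752e-03, 2.894e-03, 5.787e-03]  ψ = [1, 0, 1]  (obs o_1=0)
t=2: δ = [1.608e-04, 2.344e-04, 4.019e-04]  ψ = [2, 0, 2]  (obs o_2=0)
t=3: δ = [1.140e-05, 8.372e-06, 2.791e-05]  ψ = [1, 2, 2]  (obs o_3=0)
backtrack: best end state = 2; path = [1, 2, 2, 2]

path = [1, 2, 2, 2]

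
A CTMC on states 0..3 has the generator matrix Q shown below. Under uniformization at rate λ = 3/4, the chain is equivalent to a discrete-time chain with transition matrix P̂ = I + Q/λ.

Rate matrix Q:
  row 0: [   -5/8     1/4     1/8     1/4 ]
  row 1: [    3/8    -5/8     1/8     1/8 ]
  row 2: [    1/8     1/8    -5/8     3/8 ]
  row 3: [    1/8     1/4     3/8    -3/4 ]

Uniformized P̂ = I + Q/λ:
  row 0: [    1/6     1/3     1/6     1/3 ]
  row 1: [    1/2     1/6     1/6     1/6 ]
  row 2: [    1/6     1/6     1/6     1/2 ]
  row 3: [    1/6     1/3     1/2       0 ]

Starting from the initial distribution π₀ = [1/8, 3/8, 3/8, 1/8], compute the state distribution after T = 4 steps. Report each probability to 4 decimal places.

t=0: π = [0.1250, 0.3750, 0.3750, 0.1250]
t=1: π = [0.2917, 0.2083, 0.2083, 0.2917]
t=2: π = [0.2361, 0.2639, 0.2639, 0.2361]
t=3: π = [0.2546, 0.2454, 0.2454, 0.2546]
t=4: π = [0.2485, 0.2515, 0.2515, 0.2485]

π = [0.2485, 0.2515, 0.2515, 0.2485]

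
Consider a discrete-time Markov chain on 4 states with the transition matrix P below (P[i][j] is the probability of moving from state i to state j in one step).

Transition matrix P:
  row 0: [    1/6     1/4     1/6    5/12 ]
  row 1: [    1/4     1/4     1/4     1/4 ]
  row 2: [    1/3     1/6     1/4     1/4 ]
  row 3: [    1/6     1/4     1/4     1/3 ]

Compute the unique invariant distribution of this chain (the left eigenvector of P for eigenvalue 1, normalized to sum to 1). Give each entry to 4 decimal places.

π = [0.2244, 0.2307, 0.2313, 0.3135]

Balance equations π_j = Σ_i π_i·P[i][j]:
  π_0 = 1/6·π_0 + 1/4·π_1 + 1/3·π_2 + 1/6·π_3
  π_1 = 1/4·π_0 + 1/4·π_1 + 1/6·π_2 + 1/4·π_3
  π_2 = 1/6·π_0 + 1/4·π_1 + 1/4·π_2 + 1/4·π_3
  normalize: π_0 + π_1 + π_2 + π_3 = 1
Solving the linear system gives exactly π = [393/1751, 404/1751, 405/1751, 549/1751].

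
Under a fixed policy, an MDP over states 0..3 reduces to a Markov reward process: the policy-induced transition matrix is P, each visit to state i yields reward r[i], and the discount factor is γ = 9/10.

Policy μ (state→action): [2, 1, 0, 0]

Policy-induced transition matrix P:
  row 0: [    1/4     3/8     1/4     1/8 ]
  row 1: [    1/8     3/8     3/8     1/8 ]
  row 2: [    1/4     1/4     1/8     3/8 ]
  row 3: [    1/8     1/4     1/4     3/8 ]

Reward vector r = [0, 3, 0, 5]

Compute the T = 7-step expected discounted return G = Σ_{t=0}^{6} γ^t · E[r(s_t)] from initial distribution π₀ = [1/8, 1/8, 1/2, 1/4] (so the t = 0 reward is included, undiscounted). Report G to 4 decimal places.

t=0: π = [0.1250, 0.1250, 0.5000, 0.2500], E[r] = 1.6250, γ^t·E[r] = 1.625000, running G = 1.625000
t=1: π = [0.2031, 0.2813, 0.2031, 0.3125], E[r] = 2.4063, γ^t·E[r] = 2.165625, running G = 3.790625
t=2: π = [0.1758, 0.3105, 0.2598, 0.2539], E[r] = 2.2012, γ^t·E[r] = 1.782949, running G = 5.573574
t=3: π = [0.1794, 0.3108, 0.2563, 0.2534], E[r] = 2.1995, γ^t·E[r] = 1.603408, running G = 7.176983
t=4: π = [0.1795, 0.3113, 0.2568, 0.2524], E[r] = 2.1960, γ^t·E[r] = 1.440825, running G = 8.617808
t=5: π = [0.1795, 0.3113, 0.2568, 0.2523], E[r] = 2.1956, γ^t·E[r] = 1.296475, running G = 9.914282
t=6: π = [0.1795, 0.3114, 0.2568, 0.2523], E[r] = 2.1955, γ^t·E[r] = 1.166769, running G = 11.081051

G = 11.0811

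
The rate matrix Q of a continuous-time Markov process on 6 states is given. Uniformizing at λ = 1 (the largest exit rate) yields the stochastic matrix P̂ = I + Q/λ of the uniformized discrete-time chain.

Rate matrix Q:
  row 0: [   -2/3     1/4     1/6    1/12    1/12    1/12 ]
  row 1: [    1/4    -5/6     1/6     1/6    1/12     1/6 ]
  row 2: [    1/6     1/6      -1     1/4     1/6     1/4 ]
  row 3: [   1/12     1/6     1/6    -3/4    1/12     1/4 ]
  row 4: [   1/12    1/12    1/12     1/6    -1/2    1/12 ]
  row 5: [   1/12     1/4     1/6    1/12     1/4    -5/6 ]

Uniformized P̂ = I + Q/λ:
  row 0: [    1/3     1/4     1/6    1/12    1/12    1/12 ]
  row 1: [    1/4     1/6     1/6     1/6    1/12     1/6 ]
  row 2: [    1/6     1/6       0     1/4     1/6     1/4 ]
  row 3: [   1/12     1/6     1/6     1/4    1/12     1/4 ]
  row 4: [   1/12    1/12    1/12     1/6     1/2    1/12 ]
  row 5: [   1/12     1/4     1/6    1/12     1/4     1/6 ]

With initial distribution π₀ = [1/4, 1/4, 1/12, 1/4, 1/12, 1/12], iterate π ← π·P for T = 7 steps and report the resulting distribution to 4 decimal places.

t=0: π = [0.2500, 0.2500, 0.0833, 0.2500, 0.0833, 0.0833]
t=1: π = [0.1944, 0.1875, 0.1458, 0.1667, 0.1389, 0.1667]
t=2: π = [0.1753, 0.1852, 0.1308, 0.1626, 0.1811, 0.1649]
t=3: π = [0.1689, 0.1799, 0.1298, 0.1628, 0.1972, 0.1614]
t=4: π = [0.1664, 0.1778, 0.1286, 0.1635, 0.2032, 0.1605]
t=5: π = [0.1653, 0.1770, 0.1283, 0.1638, 0.2055, 0.1602]
t=6: π = [0.1648, 0.1767, 0.1282, 0.1639, 0.2063, 0.1601]
t=7: π = [0.1647, 0.1766, 0.1281, 0.1639, 0.2067, 0.1601]

π = [0.1647, 0.1766, 0.1281, 0.1639, 0.2067, 0.1601]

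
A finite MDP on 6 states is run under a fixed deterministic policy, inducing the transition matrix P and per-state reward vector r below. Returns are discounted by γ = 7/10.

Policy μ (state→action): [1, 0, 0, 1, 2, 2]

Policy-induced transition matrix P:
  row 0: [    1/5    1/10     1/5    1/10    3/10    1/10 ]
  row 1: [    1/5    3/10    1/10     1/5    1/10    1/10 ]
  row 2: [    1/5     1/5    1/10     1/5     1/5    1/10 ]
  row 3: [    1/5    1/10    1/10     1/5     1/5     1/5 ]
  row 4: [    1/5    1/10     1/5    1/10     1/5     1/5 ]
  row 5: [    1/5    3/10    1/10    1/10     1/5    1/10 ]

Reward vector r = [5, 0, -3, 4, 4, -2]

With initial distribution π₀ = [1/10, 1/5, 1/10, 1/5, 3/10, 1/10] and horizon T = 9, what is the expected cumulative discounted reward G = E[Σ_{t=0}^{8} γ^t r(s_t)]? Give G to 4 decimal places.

G = 5.7053

t=0: π = [0.1000, 0.2000, 0.1000, 0.2000, 0.3000, 0.1000], E[r] = 2.0000, γ^t·E[r] = 2.000000, running G = 2.000000
t=1: π = [0.2000, 0.1700, 0.1400, 0.1500, 0.1900, 0.1500], E[r] = 1.6400, γ^t·E[r] = 1.148000, running G = 3.148000
t=2: π = [0.2000, 0.1780, 0.1390, 0.1460, 0.2030, 0.1340], E[r] = 1.7110, γ^t·E[r] = 0.838390, running G = 3.986390
t=3: π = [0.2000, 0.1763, 0.1403, 0.1463, 0.2022, 0.1349], E[r] = 1.7033, γ^t·E[r] = 0.584232, running G = 4.570622
t=4: π = [0.2000, 0.1763, 0.1402, 0.1463, 0.2024, 0.1349], E[r] = 1.7043, γ^t·E[r] = 0.409198, running G = 4.979820
t=5: π = [0.2000, 0.1762, 0.1402, 0.1463, 0.2024, 0.1349], E[r] = 1.7042, γ^t·E[r] = 0.286418, running G = 5.266238
t=6: π = [0.2000, 0.1762, 0.1402, 0.1463, 0.2024, 0.1349], E[r] = 1.7042, γ^t·E[r] = 0.200493, running G = 5.466731
t=7: π = [0.2000, 0.1762, 0.1402, 0.1463, 0.2024, 0.1349], E[r] = 1.7042, γ^t·E[r] = 0.140345, running G = 5.607076
t=8: π = [0.2000, 0.1762, 0.1402, 0.1463, 0.2024, 0.1349], E[r] = 1.7042, γ^t·E[r] = 0.098242, running G = 5.705318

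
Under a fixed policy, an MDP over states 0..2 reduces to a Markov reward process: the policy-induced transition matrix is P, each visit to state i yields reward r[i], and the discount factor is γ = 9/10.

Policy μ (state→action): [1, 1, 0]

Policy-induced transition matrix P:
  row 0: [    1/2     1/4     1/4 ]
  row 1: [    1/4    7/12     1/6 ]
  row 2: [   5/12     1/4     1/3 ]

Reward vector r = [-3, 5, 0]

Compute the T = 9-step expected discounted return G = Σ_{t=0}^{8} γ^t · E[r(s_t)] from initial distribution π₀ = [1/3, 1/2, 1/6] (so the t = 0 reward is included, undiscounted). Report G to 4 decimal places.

t=0: π = [0.3333, 0.5000, 0.1667], E[r] = 1.5000, γ^t·E[r] = 1.500000, running G = 1.500000
t=1: π = [0.3611, 0.4167, 0.2222], E[r] = 1.0000, γ^t·E[r] = 0.900000, running G = 2.400000
t=2: π = [0.3773, 0.3889, 0.2338], E[r] = 0.8125, γ^t·E[r] = 0.658125, running G = 3.058125
t=3: π = [0.3833, 0.3796, 0.2371], E[r] = 0.7483, γ^t·E[r] = 0.545484, running G = 3.603609
t=4: π = [0.3853, 0.3765, 0.2381], E[r] = 0.7267, γ^t·E[r] = 0.476793, running G = 4.080402
t=5: π = [0.3860, 0.3755, 0.2385], E[r] = 0.7195, γ^t·E[r] = 0.424863, running G = 4.505265
t=6: π = [0.3862, 0.3752, 0.2386], E[r] = 0.7171, γ^t·E[r] = 0.381101, running G = 4.886366
t=7: π = [0.3863, 0.3751, 0.2386], E[r] = 0.7163, γ^t·E[r] = 0.342608, running G = 5.228975
t=8: π = [0.3864, 0.3750, 0.2386], E[r] = 0.7160, γ^t·E[r] = 0.308233, running G = 5.537208

G = 5.5372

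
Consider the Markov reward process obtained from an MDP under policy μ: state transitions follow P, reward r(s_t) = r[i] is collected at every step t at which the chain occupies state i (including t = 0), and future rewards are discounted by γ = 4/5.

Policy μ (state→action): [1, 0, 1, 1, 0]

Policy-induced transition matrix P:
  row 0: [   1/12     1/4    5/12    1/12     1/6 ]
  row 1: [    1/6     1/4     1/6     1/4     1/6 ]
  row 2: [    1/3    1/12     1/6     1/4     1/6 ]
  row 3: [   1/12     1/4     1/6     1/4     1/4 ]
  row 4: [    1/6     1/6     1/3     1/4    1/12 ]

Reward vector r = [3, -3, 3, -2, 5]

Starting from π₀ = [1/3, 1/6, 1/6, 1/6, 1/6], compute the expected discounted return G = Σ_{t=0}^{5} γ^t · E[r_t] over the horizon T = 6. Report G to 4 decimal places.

G = 4.4040

t=0: π = [0.3333, 0.1667, 0.1667, 0.1667, 0.1667], E[r] = 1.5000, γ^t·E[r] = 1.500000, running G = 1.500000
t=1: π = [0.1528, 0.2083, 0.2778, 0.1944, 0.1667], E[r] = 1.1111, γ^t·E[r] = 0.888889, running G = 2.388889
t=2: π = [0.1840, 0.1898, 0.2326, 0.2245, 0.1690], E[r] = 1.0764, γ^t·E[r] = 0.688889, running G = 3.077778
t=3: π = [0.1714, 0.1971, 0.2408, 0.2193, 0.1713], E[r] = 1.0631, γ^t·E[r] = 0.544296, running G = 3.622074
t=4: π = [0.1742, 0.1956, 0.2381, 0.2214, 0.1707], E[r] = 1.0607, γ^t·E[r] = 0.434443, running G = 4.056517
t=5: π = [0.1734, 0.1961, 0.2387, 0.2210, 0.1709], E[r] = 1.0604, γ^t·E[r] = 0.347471, running G = 4.403988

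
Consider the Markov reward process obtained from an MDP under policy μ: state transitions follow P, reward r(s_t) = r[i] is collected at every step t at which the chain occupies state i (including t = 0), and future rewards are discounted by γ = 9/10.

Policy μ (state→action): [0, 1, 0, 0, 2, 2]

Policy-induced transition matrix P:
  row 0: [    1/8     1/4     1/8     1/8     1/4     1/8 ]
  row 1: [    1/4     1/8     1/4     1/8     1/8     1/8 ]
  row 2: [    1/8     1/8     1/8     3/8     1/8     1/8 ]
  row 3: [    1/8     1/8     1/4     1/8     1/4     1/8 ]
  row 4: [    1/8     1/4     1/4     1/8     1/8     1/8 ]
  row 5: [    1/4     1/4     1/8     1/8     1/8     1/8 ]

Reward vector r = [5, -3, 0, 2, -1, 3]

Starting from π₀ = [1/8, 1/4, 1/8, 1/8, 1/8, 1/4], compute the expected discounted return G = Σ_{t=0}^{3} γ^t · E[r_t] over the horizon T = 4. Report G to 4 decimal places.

G = 2.8302

t=0: π = [0.1250, 0.2500, 0.1250, 0.1250, 0.1250, 0.2500], E[r] = 0.7500, γ^t·E[r] = 0.750000, running G = 0.750000
t=1: π = [0.1875, 0.1875, 0.1875, 0.1563, 0.1563, 0.1250], E[r] = 0.9063, γ^t·E[r] = 0.815625, running G = 1.565625
t=2: π = [0.1641, 0.1836, 0.1875, 0.1719, 0.1680, 0.1250], E[r] = 0.8203, γ^t·E[r] = 0.664453, running G = 2.230078
t=3: π = [0.1636, 0.1821, 0.1904, 0.1719, 0.1670, 0.1250], E[r] = 0.8232, γ^t·E[r] = 0.600144, running G = 2.830222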